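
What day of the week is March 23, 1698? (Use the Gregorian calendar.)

Doomsday rule: the anchor day for the 1600s is Tuesday. For year 98: 98÷12 = 8 r 2, and 2÷4 = 0, so 8+2+0 = 10.
Tuesday + 10 ≡ Friday — that's 1698's doomsday.
In March the doomsday date is Mar 14.
Mar 23 is 9 days after Mar 14; 9 mod 7 = 2, so Friday + 2 = Sunday.

Sunday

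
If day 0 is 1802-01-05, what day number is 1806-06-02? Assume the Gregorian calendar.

1609

Jan 5, 1802 → Jan 5, 1803: 365 days.
Jan 5, 1803 → Jan 5, 1804: 365 days.
Jan 5, 1804 → Jan 5, 1805: 366 days (Feb 29, 1804 is in that span).
Jan 5, 1805 → Jan 5, 1806: 365 days.
Jan 5, 1806 → Feb 5, 1806: 31 days (January has 31).
Feb 5, 1806 → Mar 5, 1806: 28 days (February has 28).
Mar 5, 1806 → Apr 5, 1806: 31 days (March has 31).
Apr 5, 1806 → May 5, 1806: 30 days (April has 30).
May 5, 1806 → Jun 2, 1806: 28 days.
Total: 1609 days.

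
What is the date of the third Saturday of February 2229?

February 1, 2229 is a Sunday.
The first Saturday is therefore February 7 (6 days later).
The third Saturday is 7 + 2×7 = February 21.

February 21, 2229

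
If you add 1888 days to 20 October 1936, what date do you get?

December 21, 1941

+365 (one year) → Oct 20, 1937 (1523 left).
+365 (one year) → Oct 20, 1938 (1158 left).
+365 (one year) → Oct 20, 1939 (793 left).
+366 (one year; includes Feb 29, 1940) → Oct 20, 1940 (427 left).
+365 (one year) → Oct 20, 1941 (62 left).
Oct has 31 days: +12 → Nov 1, 1941 (50 left).
Nov has 30 days: +30 → Dec 1, 1941 (20 left).
+20 → Dec 21, 1941.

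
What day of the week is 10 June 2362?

Doomsday rule: the anchor day for the 2300s is Wednesday. For year 62: 62÷12 = 5 r 2, and 2÷4 = 0, so 5+2+0 = 7.
Wednesday + 7 ≡ Wednesday — that's 2362's doomsday.
In June the doomsday date is Jun 6.
Jun 10 is 4 days after Jun 6; 4 mod 7 = 4, so Wednesday + 4 = Sunday.

Sunday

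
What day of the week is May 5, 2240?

Doomsday rule: the anchor day for the 2200s is Friday. For year 40: 40÷12 = 3 r 4, and 4÷4 = 1, so 3+4+1 = 8.
Friday + 8 ≡ Saturday — that's 2240's doomsday.
In May the doomsday date is May 9.
May 5 is 4 days before May 9; 4 mod 7 = 4, so Saturday − 4 = Tuesday.

Tuesday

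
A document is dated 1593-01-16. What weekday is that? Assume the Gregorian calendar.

Doomsday rule: the anchor day for the 1500s is Wednesday. For year 93: 93÷12 = 7 r 9, and 9÷4 = 2, so 7+9+2 = 18.
Wednesday + 18 ≡ Sunday — that's 1593's doomsday.
In January the doomsday date is Jan 3 (1593 is not a leap year).
Jan 16 is 13 days after Jan 3; 13 mod 7 = 6, so Sunday + 6 = Saturday.

Saturday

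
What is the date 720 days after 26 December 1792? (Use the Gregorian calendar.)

December 16, 1794

+365 (one year) → Dec 26, 1793 (355 left).
Dec has 31 days: +6 → Jan 1, 1794 (349 left).
Jan has 31 days: +31 → Feb 1, 1794 (318 left).
Feb has 28 days: +28 → Mar 1, 1794 (290 left).
Mar has 31 days: +31 → Apr 1, 1794 (259 left).
Apr has 30 days: +30 → May 1, 1794 (229 left).
May has 31 days: +31 → Jun 1, 1794 (198 left).
Jun has 30 days: +30 → Jul 1, 1794 (168 left).
Jul has 31 days: +31 → Aug 1, 1794 (137 left).
Aug has 31 days: +31 → Sep 1, 1794 (106 left).
Sep has 30 days: +30 → Oct 1, 1794 (76 left).
Oct has 31 days: +31 → Nov 1, 1794 (45 left).
Nov has 30 days: +30 → Dec 1, 1794 (15 left).
+15 → Dec 16, 1794.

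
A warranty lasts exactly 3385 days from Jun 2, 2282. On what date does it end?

September 8, 2291

+365 (one year) → Jun 2, 2283 (3020 left).
+366 (one year; includes Feb 29, 2284) → Jun 2, 2284 (2654 left).
+365 (one year) → Jun 2, 2285 (2289 left).
+365 (one year) → Jun 2, 2286 (1924 left).
+365 (one year) → Jun 2, 2287 (1559 left).
+366 (one year; includes Feb 29, 2288) → Jun 2, 2288 (1193 left).
+365 (one year) → Jun 2, 2289 (828 left).
+365 (one year) → Jun 2, 2290 (463 left).
+365 (one year) → Jun 2, 2291 (98 left).
Jun has 30 days: +29 → Jul 1, 2291 (69 left).
Jul has 31 days: +31 → Aug 1, 2291 (38 left).
Aug has 31 days: +31 → Sep 1, 2291 (7 left).
+7 → Sep 8, 2291.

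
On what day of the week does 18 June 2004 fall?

Friday

January 1, 2004 is a Thursday.
Jan 1, 2004 → Feb 1, 2004: 31 days (January has 31).
Feb 1, 2004 → Mar 1, 2004: 29 days (February has 29).
Mar 1, 2004 → Apr 1, 2004: 31 days (March has 31).
Apr 1, 2004 → May 1, 2004: 30 days (April has 30).
May 1, 2004 → Jun 1, 2004: 31 days (May has 31).
Jun 1, 2004 → Jun 18, 2004: 17 days.
Total: 169 days.
169 mod 7 = 1, so Thursday + 1 = Friday.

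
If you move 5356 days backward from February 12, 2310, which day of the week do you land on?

Friday

First find the weekday of Feb 12, 2310. Doomsday rule: the anchor day for the 2300s is Wednesday. For year 10: 10÷12 = 0 r 10, and 10÷4 = 2, so 0+10+2 = 12.
Wednesday + 12 ≡ Monday — that's 2310's doomsday.
In February the doomsday date is Feb 28 (2310 is not a leap year).
Feb 12 is 16 days before Feb 28; 16 mod 7 = 2, so Monday − 2 = Saturday.
5356 mod 7 = 1, so 5356 days before a Saturday is Saturday − 1 = Friday.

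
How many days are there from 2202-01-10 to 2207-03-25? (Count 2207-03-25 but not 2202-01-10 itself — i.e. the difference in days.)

Jan 10, 2202 → Jan 10, 2203: 365 days.
Jan 10, 2203 → Jan 10, 2204: 365 days.
Jan 10, 2204 → Jan 10, 2205: 366 days (Feb 29, 2204 is in that span).
Jan 10, 2205 → Jan 10, 2206: 365 days.
Jan 10, 2206 → Jan 10, 2207: 365 days.
Jan 10, 2207 → Feb 10, 2207: 31 days (January has 31).
Feb 10, 2207 → Mar 10, 2207: 28 days (February has 28).
Mar 10, 2207 → Mar 25, 2207: 15 days.
Total: 1900 days.

1900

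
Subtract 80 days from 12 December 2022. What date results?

−12 → Nov 30, 2022 (end of Nov, 30 days; 68 left).
−30 → Oct 31, 2022 (end of Oct, 31 days; 38 left).
−31 → Sep 30, 2022 (end of Sep, 30 days; 7 left).
−7 → Sep 23, 2022.

September 23, 2022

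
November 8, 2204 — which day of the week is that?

Doomsday rule: the anchor day for the 2200s is Friday. For year 04: 4÷12 = 0 r 4, and 4÷4 = 1, so 0+4+1 = 5.
Friday + 5 ≡ Wednesday — that's 2204's doomsday.
In November the doomsday date is Nov 7.
Nov 8 is 1 day after Nov 7; 1 mod 7 = 1, so Wednesday + 1 = Thursday.

Thursday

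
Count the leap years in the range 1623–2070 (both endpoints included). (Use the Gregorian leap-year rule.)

Multiples of 4 in [1623,2070]: 112.
Of those, multiples of 100: 4 (not leap unless ÷400).
Multiples of 400: 1.
Leap years = 112 − 4 + 1 = 109.

109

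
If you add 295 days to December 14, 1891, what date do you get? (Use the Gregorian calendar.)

October 4, 1892

Dec has 31 days: +18 → Jan 1, 1892 (277 left).
Jan has 31 days: +31 → Feb 1, 1892 (246 left).
Feb has 29 days: +29 → Mar 1, 1892 (217 left).
Mar has 31 days: +31 → Apr 1, 1892 (186 left).
Apr has 30 days: +30 → May 1, 1892 (156 left).
May has 31 days: +31 → Jun 1, 1892 (125 left).
Jun has 30 days: +30 → Jul 1, 1892 (95 left).
Jul has 31 days: +31 → Aug 1, 1892 (64 left).
Aug has 31 days: +31 → Sep 1, 1892 (33 left).
Sep has 30 days: +30 → Oct 1, 1892 (3 left).
+3 → Oct 4, 1892.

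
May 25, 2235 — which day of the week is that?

Doomsday rule: the anchor day for the 2200s is Friday. For year 35: 35÷12 = 2 r 11, and 11÷4 = 2, so 2+11+2 = 15.
Friday + 15 ≡ Saturday — that's 2235's doomsday.
In May the doomsday date is May 9.
May 25 is 16 days after May 9; 16 mod 7 = 2, so Saturday + 2 = Monday.

Monday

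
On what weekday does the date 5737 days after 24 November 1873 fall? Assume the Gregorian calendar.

Nov 24, 1873 is a Monday.
5737 mod 7 = 4, so 5737 days after a Monday is Monday + 4 = Friday.

Friday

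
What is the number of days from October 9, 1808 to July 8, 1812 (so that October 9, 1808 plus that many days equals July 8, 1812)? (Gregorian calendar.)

Oct 9, 1808 → Oct 9, 1809: 365 days.
Oct 9, 1809 → Oct 9, 1810: 365 days.
Oct 9, 1810 → Oct 9, 1811: 365 days.
Oct 9, 1811 → Nov 9, 1811: 31 days (October has 31).
Nov 9, 1811 → Dec 9, 1811: 30 days (November has 30).
Dec 9, 1811 → Jan 9, 1812: 31 days (December has 31).
Jan 9, 1812 → Feb 9, 1812: 31 days (January has 31).
Feb 9, 1812 → Mar 9, 1812: 29 days (February has 29).
Mar 9, 1812 → Apr 9, 1812: 31 days (March has 31).
Apr 9, 1812 → May 9, 1812: 30 days (April has 30).
May 9, 1812 → Jun 9, 1812: 31 days (May has 31).
Jun 9, 1812 → Jul 8, 1812: 29 days.
Total: 1368 days.

1368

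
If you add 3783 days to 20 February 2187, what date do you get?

June 30, 2197

+365 (one year) → Feb 20, 2188 (3418 left).
+366 (one year; includes Feb 29, 2188) → Feb 20, 2189 (3052 left).
+365 (one year) → Feb 20, 2190 (2687 left).
+365 (one year) → Feb 20, 2191 (2322 left).
+365 (one year) → Feb 20, 2192 (1957 left).
+366 (one year; includes Feb 29, 2192) → Feb 20, 2193 (1591 left).
+365 (one year) → Feb 20, 2194 (1226 left).
+365 (one year) → Feb 20, 2195 (861 left).
+365 (one year) → Feb 20, 2196 (496 left).
+366 (one year; includes Feb 29, 2196) → Feb 20, 2197 (130 left).
Feb has 28 days: +9 → Mar 1, 2197 (121 left).
Mar has 31 days: +31 → Apr 1, 2197 (90 left).
Apr has 30 days: +30 → May 1, 2197 (60 left).
May has 31 days: +31 → Jun 1, 2197 (29 left).
+29 → Jun 30, 2197.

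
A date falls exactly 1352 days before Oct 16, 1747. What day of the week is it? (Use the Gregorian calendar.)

Oct 16, 1747 is a Monday.
1352 mod 7 = 1, so 1352 days before a Monday is Monday − 1 = Sunday.

Sunday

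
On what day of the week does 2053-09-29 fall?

January 1, 2053 is a Wednesday.
Jan 1, 2053 → Feb 1, 2053: 31 days (January has 31).
Feb 1, 2053 → Mar 1, 2053: 28 days (February has 28).
Mar 1, 2053 → Apr 1, 2053: 31 days (March has 31).
Apr 1, 2053 → May 1, 2053: 30 days (April has 30).
May 1, 2053 → Jun 1, 2053: 31 days (May has 31).
Jun 1, 2053 → Jul 1, 2053: 30 days (June has 30).
Jul 1, 2053 → Aug 1, 2053: 31 days (July has 31).
Aug 1, 2053 → Sep 1, 2053: 31 days (August has 31).
Sep 1, 2053 → Sep 29, 2053: 28 days.
Total: 271 days.
271 mod 7 = 5, so Wednesday + 5 = Monday.

Monday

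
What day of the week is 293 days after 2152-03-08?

Tuesday

Mar 8, 2152 is a Wednesday.
293 mod 7 = 6, so 293 days after a Wednesday is Wednesday + 6 = Tuesday.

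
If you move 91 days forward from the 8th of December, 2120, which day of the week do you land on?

Dec 8, 2120 is a Sunday.
91 mod 7 = 0, so 91 days after a Sunday is Sunday + 0 = Sunday.

Sunday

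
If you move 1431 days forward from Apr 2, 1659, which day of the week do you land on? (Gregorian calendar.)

Saturday

Apr 2, 1659 is a Wednesday.
1431 mod 7 = 3, so 1431 days after a Wednesday is Wednesday + 3 = Saturday.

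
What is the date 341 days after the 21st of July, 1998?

June 27, 1999

Jul has 31 days: +11 → Aug 1, 1998 (330 left).
Aug has 31 days: +31 → Sep 1, 1998 (299 left).
Sep has 30 days: +30 → Oct 1, 1998 (269 left).
Oct has 31 days: +31 → Nov 1, 1998 (238 left).
Nov has 30 days: +30 → Dec 1, 1998 (208 left).
Dec has 31 days: +31 → Jan 1, 1999 (177 left).
Jan has 31 days: +31 → Feb 1, 1999 (146 left).
Feb has 28 days: +28 → Mar 1, 1999 (118 left).
Mar has 31 days: +31 → Apr 1, 1999 (87 left).
Apr has 30 days: +30 → May 1, 1999 (57 left).
May has 31 days: +31 → Jun 1, 1999 (26 left).
+26 → Jun 27, 1999.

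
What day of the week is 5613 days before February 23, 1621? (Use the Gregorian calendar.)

First find the weekday of Feb 23, 1621. Doomsday rule: the anchor day for the 1600s is Tuesday. For year 21: 21÷12 = 1 r 9, and 9÷4 = 2, so 1+9+2 = 12.
Tuesday + 12 ≡ Sunday — that's 1621's doomsday.
In February the doomsday date is Feb 28 (1621 is not a leap year).
Feb 23 is 5 days before Feb 28; 5 mod 7 = 5, so Sunday − 5 = Tuesday.
5613 mod 7 = 6, so 5613 days before a Tuesday is Tuesday − 6 = Wednesday.

Wednesday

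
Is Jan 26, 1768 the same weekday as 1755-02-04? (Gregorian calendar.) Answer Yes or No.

From Feb 4, 1755 to Jan 26, 1768 is 4739 days.
4739 mod 7 = 0, so they are the same weekday.
(Feb 4, 1755 is a Tuesday; Jan 26, 1768 is a Tuesday.)

Yes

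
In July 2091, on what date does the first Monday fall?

July 1, 2091 is a Sunday.
The first Monday is therefore July 2 (1 days later).

July 2, 2091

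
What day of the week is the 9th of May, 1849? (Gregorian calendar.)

Wednesday

Doomsday rule: the anchor day for the 1800s is Friday. For year 49: 49÷12 = 4 r 1, and 1÷4 = 0, so 4+1+0 = 5.
Friday + 5 ≡ Wednesday — that's 1849's doomsday.
In May the doomsday date is May 9.
May 9 is the doomsday itself: Wednesday.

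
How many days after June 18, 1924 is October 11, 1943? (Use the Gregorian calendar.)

Jun 18, 1924 → Jun 18, 1925: 365 days.
Jun 18, 1925 → Jun 18, 1926: 365 days.
Jun 18, 1926 → Jun 18, 1927: 365 days.
Jun 18, 1927 → Jun 18, 1928: 366 days (Feb 29, 1928 is in that span).
Jun 18, 1928 → Jun 18, 1929: 365 days.
Jun 18, 1929 → Jun 18, 1930: 365 days.
Jun 18, 1930 → Jun 18, 1931: 365 days.
Jun 18, 1931 → Jun 18, 1932: 366 days (Feb 29, 1932 is in that span).
Jun 18, 1932 → Jun 18, 1933: 365 days.
Jun 18, 1933 → Jun 18, 1934: 365 days.
Jun 18, 1934 → Jun 18, 1935: 365 days.
Jun 18, 1935 → Jun 18, 1936: 366 days (Feb 29, 1936 is in that span).
Jun 18, 1936 → Jun 18, 1937: 365 days.
Jun 18, 1937 → Jun 18, 1938: 365 days.
Jun 18, 1938 → Jun 18, 1939: 365 days.
Jun 18, 1939 → Jun 18, 1940: 366 days (Feb 29, 1940 is in that span).
Jun 18, 1940 → Jun 18, 1941: 365 days.
Jun 18, 1941 → Jun 18, 1942: 365 days.
Jun 18, 1942 → Jun 18, 1943: 365 days.
Jun 18, 1943 → Jul 18, 1943: 30 days (June has 30).
Jul 18, 1943 → Aug 18, 1943: 31 days (July has 31).
Aug 18, 1943 → Sep 18, 1943: 31 days (August has 31).
Sep 18, 1943 → Oct 11, 1943: 23 days.
Total: 7054 days.

7054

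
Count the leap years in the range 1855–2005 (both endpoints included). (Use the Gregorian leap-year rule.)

Multiples of 4 in [1855,2005]: 38.
Of those, multiples of 100: 2 (not leap unless ÷400).
Multiples of 400: 1.
Leap years = 38 − 2 + 1 = 37.

37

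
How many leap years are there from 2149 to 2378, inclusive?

55

Multiples of 4 in [2149,2378]: 57.
Of those, multiples of 100: 2 (not leap unless ÷400).
Multiples of 400: 0.
Leap years = 57 − 2 + 0 = 55.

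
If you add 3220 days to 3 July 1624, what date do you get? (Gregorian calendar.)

April 27, 1633

+365 (one year) → Jul 3, 1625 (2855 left).
+365 (one year) → Jul 3, 1626 (2490 left).
+365 (one year) → Jul 3, 1627 (2125 left).
+366 (one year; includes Feb 29, 1628) → Jul 3, 1628 (1759 left).
+365 (one year) → Jul 3, 1629 (1394 left).
+365 (one year) → Jul 3, 1630 (1029 left).
+365 (one year) → Jul 3, 1631 (664 left).
+366 (one year; includes Feb 29, 1632) → Jul 3, 1632 (298 left).
Jul has 31 days: +29 → Aug 1, 1632 (269 left).
Aug has 31 days: +31 → Sep 1, 1632 (238 left).
Sep has 30 days: +30 → Oct 1, 1632 (208 left).
Oct has 31 days: +31 → Nov 1, 1632 (177 left).
Nov has 30 days: +30 → Dec 1, 1632 (147 left).
Dec has 31 days: +31 → Jan 1, 1633 (116 left).
Jan has 31 days: +31 → Feb 1, 1633 (85 left).
Feb has 28 days: +28 → Mar 1, 1633 (57 left).
Mar has 31 days: +31 → Apr 1, 1633 (26 left).
+26 → Apr 27, 1633.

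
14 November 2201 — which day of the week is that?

Doomsday rule: the anchor day for the 2200s is Friday. For year 01: 1÷12 = 0 r 1, and 1÷4 = 0, so 0+1+0 = 1.
Friday + 1 ≡ Saturday — that's 2201's doomsday.
In November the doomsday date is Nov 7.
Nov 14 is 7 days after Nov 7; 7 mod 7 = 0, so Saturday + 0 = Saturday.

Saturday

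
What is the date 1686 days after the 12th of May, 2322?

+365 (one year) → May 12, 2323 (1321 left).
+366 (one year; includes Feb 29, 2324) → May 12, 2324 (955 left).
+365 (one year) → May 12, 2325 (590 left).
+365 (one year) → May 12, 2326 (225 left).
May has 31 days: +20 → Jun 1, 2326 (205 left).
Jun has 30 days: +30 → Jul 1, 2326 (175 left).
Jul has 31 days: +31 → Aug 1, 2326 (144 left).
Aug has 31 days: +31 → Sep 1, 2326 (113 left).
Sep has 30 days: +30 → Oct 1, 2326 (83 left).
Oct has 31 days: +31 → Nov 1, 2326 (52 left).
Nov has 30 days: +30 → Dec 1, 2326 (22 left).
+22 → Dec 23, 2326.

December 23, 2326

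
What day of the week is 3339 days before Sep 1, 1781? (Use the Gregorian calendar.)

First find the weekday of Sep 1, 1781. Doomsday rule: the anchor day for the 1700s is Sunday. For year 81: 81÷12 = 6 r 9, and 9÷4 = 2, so 6+9+2 = 17.
Sunday + 17 ≡ Wednesday — that's 1781's doomsday.
In September the doomsday date is Sep 5.
Sep 1 is 4 days before Sep 5; 4 mod 7 = 4, so Wednesday − 4 = Saturday.
3339 mod 7 = 0, so 3339 days before a Saturday is Saturday − 0 = Saturday.

Saturday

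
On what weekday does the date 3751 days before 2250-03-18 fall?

Tuesday

Mar 18, 2250 is a Monday.
3751 mod 7 = 6, so 3751 days before a Monday is Monday − 6 = Tuesday.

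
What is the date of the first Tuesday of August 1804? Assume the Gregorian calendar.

August 1, 1804 is a Wednesday.
The first Tuesday is therefore August 7 (6 days later).

August 7, 1804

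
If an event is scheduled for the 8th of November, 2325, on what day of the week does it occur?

Doomsday rule: the anchor day for the 2300s is Wednesday. For year 25: 25÷12 = 2 r 1, and 1÷4 = 0, so 2+1+0 = 3.
Wednesday + 3 ≡ Saturday — that's 2325's doomsday.
In November the doomsday date is Nov 7.
Nov 8 is 1 day after Nov 7; 1 mod 7 = 1, so Saturday + 1 = Sunday.

Sunday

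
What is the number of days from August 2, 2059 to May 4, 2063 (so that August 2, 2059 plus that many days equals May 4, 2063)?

1371

Aug 2, 2059 → Aug 2, 2060: 366 days (Feb 29, 2060 is in that span).
Aug 2, 2060 → Aug 2, 2061: 365 days.
Aug 2, 2061 → Aug 2, 2062: 365 days.
Aug 2, 2062 → Sep 2, 2062: 31 days (August has 31).
Sep 2, 2062 → Oct 2, 2062: 30 days (September has 30).
Oct 2, 2062 → Nov 2, 2062: 31 days (October has 31).
Nov 2, 2062 → Dec 2, 2062: 30 days (November has 30).
Dec 2, 2062 → Jan 2, 2063: 31 days (December has 31).
Jan 2, 2063 → Feb 2, 2063: 31 days (January has 31).
Feb 2, 2063 → Mar 2, 2063: 28 days (February has 28).
Mar 2, 2063 → Apr 2, 2063: 31 days (March has 31).
Apr 2, 2063 → May 2, 2063: 30 days (April has 30).
May 2, 2063 → May 4, 2063: 2 days.
Total: 1371 days.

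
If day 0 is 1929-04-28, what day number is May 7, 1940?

4027

Apr 28, 1929 → Apr 28, 1930: 365 days.
Apr 28, 1930 → Apr 28, 1931: 365 days.
Apr 28, 1931 → Apr 28, 1932: 366 days (Feb 29, 1932 is in that span).
Apr 28, 1932 → Apr 28, 1933: 365 days.
Apr 28, 1933 → Apr 28, 1934: 365 days.
Apr 28, 1934 → Apr 28, 1935: 365 days.
Apr 28, 1935 → Apr 28, 1936: 366 days (Feb 29, 1936 is in that span).
Apr 28, 1936 → Apr 28, 1937: 365 days.
Apr 28, 1937 → Apr 28, 1938: 365 days.
Apr 28, 1938 → Apr 28, 1939: 365 days.
Apr 28, 1939 → May 28, 1939: 30 days (April has 30).
May 28, 1939 → Jun 28, 1939: 31 days (May has 31).
Jun 28, 1939 → Jul 28, 1939: 30 days (June has 30).
Jul 28, 1939 → Aug 28, 1939: 31 days (July has 31).
Aug 28, 1939 → Sep 28, 1939: 31 days (August has 31).
Sep 28, 1939 → Oct 28, 1939: 30 days (September has 30).
Oct 28, 1939 → Nov 28, 1939: 31 days (October has 31).
Nov 28, 1939 → Dec 28, 1939: 30 days (November has 30).
Dec 28, 1939 → Jan 28, 1940: 31 days (December has 31).
Jan 28, 1940 → Feb 28, 1940: 31 days (January has 31).
Feb 28, 1940 → Mar 28, 1940: 29 days (February has 29).
Mar 28, 1940 → Apr 28, 1940: 31 days (March has 31).
Apr 28, 1940 → May 7, 1940: 9 days.
Total: 4027 days.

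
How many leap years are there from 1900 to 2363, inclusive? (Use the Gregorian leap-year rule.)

Multiples of 4 in [1900,2363]: 116.
Of those, multiples of 100: 5 (not leap unless ÷400).
Multiples of 400: 1.
Leap years = 116 − 5 + 1 = 112.

112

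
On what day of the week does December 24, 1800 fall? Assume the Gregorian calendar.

Wednesday

January 1, 1800 is a Wednesday.
Jan 1, 1800 → Feb 1, 1800: 31 days (January has 31).
Feb 1, 1800 → Mar 1, 1800: 28 days (February has 28).
Mar 1, 1800 → Apr 1, 1800: 31 days (March has 31).
Apr 1, 1800 → May 1, 1800: 30 days (April has 30).
May 1, 1800 → Jun 1, 1800: 31 days (May has 31).
Jun 1, 1800 → Jul 1, 1800: 30 days (June has 30).
Jul 1, 1800 → Aug 1, 1800: 31 days (July has 31).
Aug 1, 1800 → Sep 1, 1800: 31 days (August has 31).
Sep 1, 1800 → Oct 1, 1800: 30 days (September has 30).
Oct 1, 1800 → Nov 1, 1800: 31 days (October has 31).
Nov 1, 1800 → Dec 1, 1800: 30 days (November has 30).
Dec 1, 1800 → Dec 24, 1800: 23 days.
Total: 357 days.
357 mod 7 = 0, so Wednesday + 0 = Wednesday.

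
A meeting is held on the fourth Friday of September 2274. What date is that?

September 25, 2274

September 1, 2274 is a Tuesday.
The first Friday is therefore September 4 (3 days later).
The fourth Friday is 4 + 3×7 = September 25.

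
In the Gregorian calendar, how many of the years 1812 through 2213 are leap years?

Multiples of 4 in [1812,2213]: 101.
Of those, multiples of 100: 4 (not leap unless ÷400).
Multiples of 400: 1.
Leap years = 101 − 4 + 1 = 98.

98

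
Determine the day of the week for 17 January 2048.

Doomsday rule: the anchor day for the 2000s is Tuesday. For year 48: 48÷12 = 4 r 0, and 0÷4 = 0, so 4+0+0 = 4.
Tuesday + 4 ≡ Saturday — that's 2048's doomsday.
In January the doomsday date is Jan 4 (2048 is a leap year (divisible by 4)).
Jan 17 is 13 days after Jan 4; 13 mod 7 = 6, so Saturday + 6 = Friday.

Friday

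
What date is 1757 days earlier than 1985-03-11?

May 19, 1980

−365 (one year) → Mar 11, 1984 (1392 left).
−366 (one year; includes Feb 29, 1984) → Mar 11, 1983 (1026 left).
−365 (one year) → Mar 11, 1982 (661 left).
−365 (one year) → Mar 11, 1981 (296 left).
−11 → Feb 28, 1981 (end of Feb, 28 days; 285 left).
−28 → Jan 31, 1981 (end of Jan, 31 days; 257 left).
−31 → Dec 31, 1980 (end of Dec, 31 days; 226 left).
−31 → Nov 30, 1980 (end of Nov, 30 days; 195 left).
−30 → Oct 31, 1980 (end of Oct, 31 days; 165 left).
−31 → Sep 30, 1980 (end of Sep, 30 days; 134 left).
−30 → Aug 31, 1980 (end of Aug, 31 days; 104 left).
−31 → Jul 31, 1980 (end of Jul, 31 days; 73 left).
−31 → Jun 30, 1980 (end of Jun, 30 days; 42 left).
−30 → May 31, 1980 (end of May, 31 days; 12 left).
−12 → May 19, 1980.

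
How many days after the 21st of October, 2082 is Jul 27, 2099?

Oct 21, 2082 → Oct 21, 2083: 365 days.
Oct 21, 2083 → Oct 21, 2084: 366 days (Feb 29, 2084 is in that span).
Oct 21, 2084 → Oct 21, 2085: 365 days.
Oct 21, 2085 → Oct 21, 2086: 365 days.
Oct 21, 2086 → Oct 21, 2087: 365 days.
Oct 21, 2087 → Oct 21, 2088: 366 days (Feb 29, 2088 is in that span).
Oct 21, 2088 → Oct 21, 2089: 365 days.
Oct 21, 2089 → Oct 21, 2090: 365 days.
Oct 21, 2090 → Oct 21, 2091: 365 days.
Oct 21, 2091 → Oct 21, 2092: 366 days (Feb 29, 2092 is in that span).
Oct 21, 2092 → Oct 21, 2093: 365 days.
Oct 21, 2093 → Oct 21, 2094: 365 days.
Oct 21, 2094 → Oct 21, 2095: 365 days.
Oct 21, 2095 → Oct 21, 2096: 366 days (Feb 29, 2096 is in that span).
Oct 21, 2096 → Oct 21, 2097: 365 days.
Oct 21, 2097 → Oct 21, 2098: 365 days.
Oct 21, 2098 → Nov 21, 2098: 31 days (October has 31).
Nov 21, 2098 → Dec 21, 2098: 30 days (November has 30).
Dec 21, 2098 → Jan 21, 2099: 31 days (December has 31).
Jan 21, 2099 → Feb 21, 2099: 31 days (January has 31).
Feb 21, 2099 → Mar 21, 2099: 28 days (February has 28).
Mar 21, 2099 → Apr 21, 2099: 31 days (March has 31).
Apr 21, 2099 → May 21, 2099: 30 days (April has 30).
May 21, 2099 → Jun 21, 2099: 31 days (May has 31).
Jun 21, 2099 → Jul 21, 2099: 30 days (June has 30).
Jul 21, 2099 → Jul 27, 2099: 6 days.
Total: 6123 days.

6123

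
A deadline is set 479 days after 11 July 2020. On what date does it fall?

+365 (one year) → Jul 11, 2021 (114 left).
Jul has 31 days: +21 → Aug 1, 2021 (93 left).
Aug has 31 days: +31 → Sep 1, 2021 (62 left).
Sep has 30 days: +30 → Oct 1, 2021 (32 left).
Oct has 31 days: +31 → Nov 1, 2021 (1 left).
+1 → Nov 2, 2021.

November 2, 2021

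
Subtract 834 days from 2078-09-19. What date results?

−365 (one year) → Sep 19, 2077 (469 left).
−365 (one year) → Sep 19, 2076 (104 left).
−19 → Aug 31, 2076 (end of Aug, 31 days; 85 left).
−31 → Jul 31, 2076 (end of Jul, 31 days; 54 left).
−31 → Jun 30, 2076 (end of Jun, 30 days; 23 left).
−23 → Jun 7, 2076.

June 7, 2076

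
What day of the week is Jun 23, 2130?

Friday

January 1, 2130 is a Sunday.
Jan 1, 2130 → Feb 1, 2130: 31 days (January has 31).
Feb 1, 2130 → Mar 1, 2130: 28 days (February has 28).
Mar 1, 2130 → Apr 1, 2130: 31 days (March has 31).
Apr 1, 2130 → May 1, 2130: 30 days (April has 30).
May 1, 2130 → Jun 1, 2130: 31 days (May has 31).
Jun 1, 2130 → Jun 23, 2130: 22 days.
Total: 173 days.
173 mod 7 = 5, so Sunday + 5 = Friday.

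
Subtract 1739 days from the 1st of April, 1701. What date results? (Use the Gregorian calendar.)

June 26, 1696

−365 (one year) → Apr 1, 1700 (1374 left).
−365 (one year) → Apr 1, 1699 (1009 left).
−365 (one year) → Apr 1, 1698 (644 left).
−365 (one year) → Apr 1, 1697 (279 left).
−1 → Mar 31, 1697 (end of Mar, 31 days; 278 left).
−31 → Feb 28, 1697 (end of Feb, 28 days; 247 left).
−28 → Jan 31, 1697 (end of Jan, 31 days; 219 left).
−31 → Dec 31, 1696 (end of Dec, 31 days; 188 left).
−31 → Nov 30, 1696 (end of Nov, 30 days; 157 left).
−30 → Oct 31, 1696 (end of Oct, 31 days; 127 left).
−31 → Sep 30, 1696 (end of Sep, 30 days; 96 left).
−30 → Aug 31, 1696 (end of Aug, 31 days; 66 left).
−31 → Jul 31, 1696 (end of Jul, 31 days; 35 left).
−31 → Jun 30, 1696 (end of Jun, 30 days; 4 left).
−4 → Jun 26, 1696.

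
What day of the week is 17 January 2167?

Saturday

Doomsday rule: the anchor day for the 2100s is Sunday. For year 67: 67÷12 = 5 r 7, and 7÷4 = 1, so 5+7+1 = 13.
Sunday + 13 ≡ Saturday — that's 2167's doomsday.
In January the doomsday date is Jan 3 (2167 is not a leap year).
Jan 17 is 14 days after Jan 3; 14 mod 7 = 0, so Saturday + 0 = Saturday.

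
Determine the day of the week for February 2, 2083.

Doomsday rule: the anchor day for the 2000s is Tuesday. For year 83: 83÷12 = 6 r 11, and 11÷4 = 2, so 6+11+2 = 19.
Tuesday + 19 ≡ Sunday — that's 2083's doomsday.
In February the doomsday date is Feb 28 (2083 is not a leap year).
Feb 2 is 26 days before Feb 28; 26 mod 7 = 5, so Sunday − 5 = Tuesday.

Tuesday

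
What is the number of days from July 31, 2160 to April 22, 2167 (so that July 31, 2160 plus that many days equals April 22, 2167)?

2456

Jul 31, 2160 → Jul 31, 2161: 365 days.
Jul 31, 2161 → Jul 31, 2162: 365 days.
Jul 31, 2162 → Jul 31, 2163: 365 days.
Jul 31, 2163 → Jul 31, 2164: 366 days (Feb 29, 2164 is in that span).
Jul 31, 2164 → Jul 31, 2165: 365 days.
Jul 31, 2165 → Jul 31, 2166: 365 days.
Jul 31, 2166 → Aug 31, 2166: 31 days (July has 31).
Aug 31, 2166 → Sep 30, 2166: 30 days (August has 31).
Sep 30, 2166 → Oct 30, 2166: 30 days (September has 30).
Oct 30, 2166 → Nov 30, 2166: 31 days (October has 31).
Nov 30, 2166 → Dec 30, 2166: 30 days (November has 30).
Dec 30, 2166 → Jan 30, 2167: 31 days (December has 31).
Jan 30, 2167 → Feb 28, 2167: 29 days (January has 31).
Feb 28, 2167 → Mar 28, 2167: 28 days (February has 28).
Mar 28, 2167 → Apr 22, 2167: 25 days.
Total: 2456 days.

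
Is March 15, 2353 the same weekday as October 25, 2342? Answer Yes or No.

Yes

From Oct 25, 2342 to Mar 15, 2353 is 3794 days.
3794 mod 7 = 0, so they are the same weekday.
(Oct 25, 2342 is a Sunday; Mar 15, 2353 is a Sunday.)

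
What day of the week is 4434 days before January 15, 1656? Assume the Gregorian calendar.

First find the weekday of Jan 15, 1656. Doomsday rule: the anchor day for the 1600s is Tuesday. For year 56: 56÷12 = 4 r 8, and 8÷4 = 2, so 4+8+2 = 14.
Tuesday + 14 ≡ Tuesday — that's 1656's doomsday.
In January the doomsday date is Jan 4 (1656 is a leap year (divisible by 4)).
Jan 15 is 11 days after Jan 4; 11 mod 7 = 4, so Tuesday + 4 = Saturday.
4434 mod 7 = 3, so 4434 days before a Saturday is Saturday − 3 = Wednesday.

Wednesday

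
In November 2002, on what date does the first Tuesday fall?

November 1, 2002 is a Friday.
The first Tuesday is therefore November 5 (4 days later).

November 5, 2002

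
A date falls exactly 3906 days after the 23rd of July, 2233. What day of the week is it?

Tuesday

Jul 23, 2233 is a Tuesday.
3906 mod 7 = 0, so 3906 days after a Tuesday is Tuesday + 0 = Tuesday.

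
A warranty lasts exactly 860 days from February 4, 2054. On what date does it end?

June 13, 2056

+365 (one year) → Feb 4, 2055 (495 left).
+365 (one year) → Feb 4, 2056 (130 left).
Feb has 29 days: +26 → Mar 1, 2056 (104 left).
Mar has 31 days: +31 → Apr 1, 2056 (73 left).
Apr has 30 days: +30 → May 1, 2056 (43 left).
May has 31 days: +31 → Jun 1, 2056 (12 left).
+12 → Jun 13, 2056.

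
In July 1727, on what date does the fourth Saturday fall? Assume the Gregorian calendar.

July 26, 1727

July 1, 1727 is a Tuesday.
The first Saturday is therefore July 5 (4 days later).
The fourth Saturday is 5 + 3×7 = July 26.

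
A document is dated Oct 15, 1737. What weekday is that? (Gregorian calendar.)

Doomsday rule: the anchor day for the 1700s is Sunday. For year 37: 37÷12 = 3 r 1, and 1÷4 = 0, so 3+1+0 = 4.
Sunday + 4 ≡ Thursday — that's 1737's doomsday.
In October the doomsday date is Oct 10.
Oct 15 is 5 days after Oct 10; 5 mod 7 = 5, so Thursday + 5 = Tuesday.

Tuesday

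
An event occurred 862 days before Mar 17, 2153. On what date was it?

−365 (one year) → Mar 17, 2152 (497 left).
−366 (one year; includes Feb 29, 2152) → Mar 17, 2151 (131 left).
−17 → Feb 28, 2151 (end of Feb, 28 days; 114 left).
−28 → Jan 31, 2151 (end of Jan, 31 days; 86 left).
−31 → Dec 31, 2150 (end of Dec, 31 days; 55 left).
−31 → Nov 30, 2150 (end of Nov, 30 days; 24 left).
−24 → Nov 6, 2150.

November 6, 2150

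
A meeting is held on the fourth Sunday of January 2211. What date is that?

January 1, 2211 is a Tuesday.
The first Sunday is therefore January 6 (5 days later).
The fourth Sunday is 6 + 3×7 = January 27.

January 27, 2211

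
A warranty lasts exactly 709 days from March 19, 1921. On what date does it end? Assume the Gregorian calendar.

+365 (one year) → Mar 19, 1922 (344 left).
Mar has 31 days: +13 → Apr 1, 1922 (331 left).
Apr has 30 days: +30 → May 1, 1922 (301 left).
May has 31 days: +31 → Jun 1, 1922 (270 left).
Jun has 30 days: +30 → Jul 1, 1922 (240 left).
Jul has 31 days: +31 → Aug 1, 1922 (209 left).
Aug has 31 days: +31 → Sep 1, 1922 (178 left).
Sep has 30 days: +30 → Oct 1, 1922 (148 left).
Oct has 31 days: +31 → Nov 1, 1922 (117 left).
Nov has 30 days: +30 → Dec 1, 1922 (87 left).
Dec has 31 days: +31 → Jan 1, 1923 (56 left).
Jan has 31 days: +31 → Feb 1, 1923 (25 left).
+25 → Feb 26, 1923.

February 26, 1923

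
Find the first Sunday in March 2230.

March 7, 2230

March 1, 2230 is a Monday.
The first Sunday is therefore March 7 (6 days later).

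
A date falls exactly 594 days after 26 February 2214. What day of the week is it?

Friday

First find the weekday of Feb 26, 2214. Doomsday rule: the anchor day for the 2200s is Friday. For year 14: 14÷12 = 1 r 2, and 2÷4 = 0, so 1+2+0 = 3.
Friday + 3 ≡ Monday — that's 2214's doomsday.
In February the doomsday date is Feb 28 (2214 is not a leap year).
Feb 26 is 2 days before Feb 28; 2 mod 7 = 2, so Monday − 2 = Saturday.
594 mod 7 = 6, so 594 days after a Saturday is Saturday + 6 = Friday.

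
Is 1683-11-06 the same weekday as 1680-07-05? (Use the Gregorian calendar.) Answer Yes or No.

No

From Jul 5, 1680 to Nov 6, 1683 is 1219 days.
1219 mod 7 = 1, so they are different weekdays.
(Jul 5, 1680 is a Friday; Nov 6, 1683 is a Saturday.)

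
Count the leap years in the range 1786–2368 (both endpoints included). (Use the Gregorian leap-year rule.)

141

Multiples of 4 in [1786,2368]: 146.
Of those, multiples of 100: 6 (not leap unless ÷400).
Multiples of 400: 1.
Leap years = 146 − 6 + 1 = 141.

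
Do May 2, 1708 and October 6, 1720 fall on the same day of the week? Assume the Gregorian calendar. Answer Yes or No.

No

From May 2, 1708 to Oct 6, 1720 is 4540 days.
4540 mod 7 = 4, so they are different weekdays.
(May 2, 1708 is a Wednesday; Oct 6, 1720 is a Sunday.)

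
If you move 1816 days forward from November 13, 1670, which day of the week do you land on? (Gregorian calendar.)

Sunday

Nov 13, 1670 is a Thursday.
1816 mod 7 = 3, so 1816 days after a Thursday is Thursday + 3 = Sunday.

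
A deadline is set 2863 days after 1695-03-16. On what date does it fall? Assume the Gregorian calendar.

January 17, 1703

+366 (one year; includes Feb 29, 1696) → Mar 16, 1696 (2497 left).
+365 (one year) → Mar 16, 1697 (2132 left).
+365 (one year) → Mar 16, 1698 (1767 left).
+365 (one year) → Mar 16, 1699 (1402 left).
+365 (one year) → Mar 16, 1700 (1037 left).
+365 (one year) → Mar 16, 1701 (672 left).
+365 (one year) → Mar 16, 1702 (307 left).
Mar has 31 days: +16 → Apr 1, 1702 (291 left).
Apr has 30 days: +30 → May 1, 1702 (261 left).
May has 31 days: +31 → Jun 1, 1702 (230 left).
Jun has 30 days: +30 → Jul 1, 1702 (200 left).
Jul has 31 days: +31 → Aug 1, 1702 (169 left).
Aug has 31 days: +31 → Sep 1, 1702 (138 left).
Sep has 30 days: +30 → Oct 1, 1702 (108 left).
Oct has 31 days: +31 → Nov 1, 1702 (77 left).
Nov has 30 days: +30 → Dec 1, 1702 (47 left).
Dec has 31 days: +31 → Jan 1, 1703 (16 left).
+16 → Jan 17, 1703.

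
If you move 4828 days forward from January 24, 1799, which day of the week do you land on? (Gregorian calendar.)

First find the weekday of Jan 24, 1799. Doomsday rule: the anchor day for the 1700s is Sunday. For year 99: 99÷12 = 8 r 3, and 3÷4 = 0, so 8+3+0 = 11.
Sunday + 11 ≡ Thursday — that's 1799's doomsday.
In January the doomsday date is Jan 3 (1799 is not a leap year).
Jan 24 is 21 days after Jan 3; 21 mod 7 = 0, so Thursday + 0 = Thursday.
4828 mod 7 = 5, so 4828 days after a Thursday is Thursday + 5 = Tuesday.

Tuesday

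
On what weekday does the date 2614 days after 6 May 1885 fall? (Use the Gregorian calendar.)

Saturday

First find the weekday of May 6, 1885. Doomsday rule: the anchor day for the 1800s is Friday. For year 85: 85÷12 = 7 r 1, and 1÷4 = 0, so 7+1+0 = 8.
Friday + 8 ≡ Saturday — that's 1885's doomsday.
In May the doomsday date is May 9.
May 6 is 3 days before May 9; 3 mod 7 = 3, so Saturday − 3 = Wednesday.
2614 mod 7 = 3, so 2614 days after a Wednesday is Wednesday + 3 = Saturday.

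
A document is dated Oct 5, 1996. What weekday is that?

January 1, 1996 is a Monday.
Jan 1, 1996 → Feb 1, 1996: 31 days (January has 31).
Feb 1, 1996 → Mar 1, 1996: 29 days (February has 29).
Mar 1, 1996 → Apr 1, 1996: 31 days (March has 31).
Apr 1, 1996 → May 1, 1996: 30 days (April has 30).
May 1, 1996 → Jun 1, 1996: 31 days (May has 31).
Jun 1, 1996 → Jul 1, 1996: 30 days (June has 30).
Jul 1, 1996 → Aug 1, 1996: 31 days (July has 31).
Aug 1, 1996 → Sep 1, 1996: 31 days (August has 31).
Sep 1, 1996 → Oct 1, 1996: 30 days (September has 30).
Oct 1, 1996 → Oct 5, 1996: 4 days.
Total: 278 days.
278 mod 7 = 5, so Monday + 5 = Saturday.

Saturday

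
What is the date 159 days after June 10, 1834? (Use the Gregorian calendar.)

Jun has 30 days: +21 → Jul 1, 1834 (138 left).
Jul has 31 days: +31 → Aug 1, 1834 (107 left).
Aug has 31 days: +31 → Sep 1, 1834 (76 left).
Sep has 30 days: +30 → Oct 1, 1834 (46 left).
Oct has 31 days: +31 → Nov 1, 1834 (15 left).
+15 → Nov 16, 1834.

November 16, 1834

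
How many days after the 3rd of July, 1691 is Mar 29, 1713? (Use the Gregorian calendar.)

Jul 3, 1691 → Jul 3, 1692: 366 days (Feb 29, 1692 is in that span).
Jul 3, 1692 → Jul 3, 1693: 365 days.
Jul 3, 1693 → Jul 3, 1694: 365 days.
Jul 3, 1694 → Jul 3, 1695: 365 days.
Jul 3, 1695 → Jul 3, 1696: 366 days (Feb 29, 1696 is in that span).
Jul 3, 1696 → Jul 3, 1697: 365 days.
Jul 3, 1697 → Jul 3, 1698: 365 days.
Jul 3, 1698 → Jul 3, 1699: 365 days.
Jul 3, 1699 → Jul 3, 1700: 365 days.
Jul 3, 1700 → Jul 3, 1701: 365 days.
Jul 3, 1701 → Jul 3, 1702: 365 days.
Jul 3, 1702 → Jul 3, 1703: 365 days.
Jul 3, 1703 → Jul 3, 1704: 366 days (Feb 29, 1704 is in that span).
Jul 3, 1704 → Jul 3, 1705: 365 days.
Jul 3, 1705 → Jul 3, 1706: 365 days.
Jul 3, 1706 → Jul 3, 1707: 365 days.
Jul 3, 1707 → Jul 3, 1708: 366 days (Feb 29, 1708 is in that span).
Jul 3, 1708 → Jul 3, 1709: 365 days.
Jul 3, 1709 → Jul 3, 1710: 365 days.
Jul 3, 1710 → Jul 3, 1711: 365 days.
Jul 3, 1711 → Jul 3, 1712: 366 days (Feb 29, 1712 is in that span).
Jul 3, 1712 → Aug 3, 1712: 31 days (July has 31).
Aug 3, 1712 → Sep 3, 1712: 31 days (August has 31).
Sep 3, 1712 → Oct 3, 1712: 30 days (September has 30).
Oct 3, 1712 → Nov 3, 1712: 31 days (October has 31).
Nov 3, 1712 → Dec 3, 1712: 30 days (November has 30).
Dec 3, 1712 → Jan 3, 1713: 31 days (December has 31).
Jan 3, 1713 → Feb 3, 1713: 31 days (January has 31).
Feb 3, 1713 → Mar 3, 1713: 28 days (February has 28).
Mar 3, 1713 → Mar 29, 1713: 26 days.
Total: 7939 days.

7939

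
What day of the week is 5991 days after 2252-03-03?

First find the weekday of Mar 3, 2252. Doomsday rule: the anchor day for the 2200s is Friday. For year 52: 52÷12 = 4 r 4, and 4÷4 = 1, so 4+4+1 = 9.
Friday + 9 ≡ Sunday — that's 2252's doomsday.
In March the doomsday date is Mar 14.
Mar 3 is 11 days before Mar 14; 11 mod 7 = 4, so Sunday − 4 = Wednesday.
5991 mod 7 = 6, so 5991 days after a Wednesday is Wednesday + 6 = Tuesday.

Tuesday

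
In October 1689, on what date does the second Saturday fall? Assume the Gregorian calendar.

October 1, 1689 is a Saturday.
The first Saturday is therefore October 1 (same day).
The second Saturday is 1 + 1×7 = October 8.

October 8, 1689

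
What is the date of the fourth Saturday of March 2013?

March 1, 2013 is a Friday.
The first Saturday is therefore March 2 (1 days later).
The fourth Saturday is 2 + 3×7 = March 23.

March 23, 2013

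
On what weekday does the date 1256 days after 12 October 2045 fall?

First find the weekday of Oct 12, 2045. Doomsday rule: the anchor day for the 2000s is Tuesday. For year 45: 45÷12 = 3 r 9, and 9÷4 = 2, so 3+9+2 = 14.
Tuesday + 14 ≡ Tuesday — that's 2045's doomsday.
In October the doomsday date is Oct 10.
Oct 12 is 2 days after Oct 10; 2 mod 7 = 2, so Tuesday + 2 = Thursday.
1256 mod 7 = 3, so 1256 days after a Thursday is Thursday + 3 = Sunday.

Sunday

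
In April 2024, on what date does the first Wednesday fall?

April 3, 2024

April 1, 2024 is a Monday.
The first Wednesday is therefore April 3 (2 days later).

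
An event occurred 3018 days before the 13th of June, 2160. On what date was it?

March 9, 2152

−366 (one year; includes Feb 29, 2160) → Jun 13, 2159 (2652 left).
−365 (one year) → Jun 13, 2158 (2287 left).
−365 (one year) → Jun 13, 2157 (1922 left).
−365 (one year) → Jun 13, 2156 (1557 left).
−366 (one year; includes Feb 29, 2156) → Jun 13, 2155 (1191 left).
−365 (one year) → Jun 13, 2154 (826 left).
−365 (one year) → Jun 13, 2153 (461 left).
−365 (one year) → Jun 13, 2152 (96 left).
−13 → May 31, 2152 (end of May, 31 days; 83 left).
−31 → Apr 30, 2152 (end of Apr, 30 days; 52 left).
−30 → Mar 31, 2152 (end of Mar, 31 days; 22 left).
−22 → Mar 9, 2152.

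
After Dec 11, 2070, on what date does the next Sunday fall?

Dec 11, 2070 is a Thursday.
From Thursday to the next Sunday is 3 days.
Dec 11, 2070 + 3 = Dec 14, 2070.

December 14, 2070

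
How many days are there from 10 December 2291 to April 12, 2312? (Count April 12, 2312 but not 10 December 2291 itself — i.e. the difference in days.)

Dec 10, 2291 → Dec 10, 2292: 366 days (Feb 29, 2292 is in that span).
Dec 10, 2292 → Dec 10, 2293: 365 days.
Dec 10, 2293 → Dec 10, 2294: 365 days.
Dec 10, 2294 → Dec 10, 2295: 365 days.
Dec 10, 2295 → Dec 10, 2296: 366 days (Feb 29, 2296 is in that span).
Dec 10, 2296 → Dec 10, 2297: 365 days.
Dec 10, 2297 → Dec 10, 2298: 365 days.
Dec 10, 2298 → Dec 10, 2299: 365 days.
Dec 10, 2299 → Dec 10, 2300: 365 days.
Dec 10, 2300 → Dec 10, 2301: 365 days.
Dec 10, 2301 → Dec 10, 2302: 365 days.
Dec 10, 2302 → Dec 10, 2303: 365 days.
Dec 10, 2303 → Dec 10, 2304: 366 days (Feb 29, 2304 is in that span).
Dec 10, 2304 → Dec 10, 2305: 365 days.
Dec 10, 2305 → Dec 10, 2306: 365 days.
Dec 10, 2306 → Dec 10, 2307: 365 days.
Dec 10, 2307 → Dec 10, 2308: 366 days (Feb 29, 2308 is in that span).
Dec 10, 2308 → Dec 10, 2309: 365 days.
Dec 10, 2309 → Dec 10, 2310: 365 days.
Dec 10, 2310 → Dec 10, 2311: 365 days.
Dec 10, 2311 → Jan 10, 2312: 31 days (December has 31).
Jan 10, 2312 → Feb 10, 2312: 31 days (January has 31).
Feb 10, 2312 → Mar 10, 2312: 29 days (February has 29).
Mar 10, 2312 → Apr 10, 2312: 31 days (March has 31).
Apr 10, 2312 → Apr 12, 2312: 2 days.
Total: 7428 days.

7428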